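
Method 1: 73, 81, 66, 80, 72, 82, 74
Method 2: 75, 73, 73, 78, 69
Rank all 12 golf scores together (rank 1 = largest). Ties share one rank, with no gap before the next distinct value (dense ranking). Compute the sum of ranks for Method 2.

Sorted (descending): 82, 81, 80, 78, 75, 74, 73, 73, 73, 72, 69, 66
The 3 values of 73 share dense rank 7.
Remaining distinct values take the next consecutive integers.
Method 2 values → pooled ranks: 75→5, 73→7, 73→7, 78→4, 69→9
Rank sum = 5 + 7 + 7 + 4 + 9 = 32

32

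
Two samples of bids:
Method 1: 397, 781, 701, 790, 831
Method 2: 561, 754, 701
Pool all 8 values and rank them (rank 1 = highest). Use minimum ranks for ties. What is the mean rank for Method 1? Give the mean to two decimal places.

Sorted (descending): 831, 790, 781, 754, 701, 701, 561, 397
The 2 values of 701 occupy positions 5–6 → each gets rank 5.
Method 1 values → pooled ranks: 397→8, 781→3, 701→5, 790→2, 831→1
Mean rank = (8 + 3 + 5 + 2 + 1) / 5 = 3.80

3.80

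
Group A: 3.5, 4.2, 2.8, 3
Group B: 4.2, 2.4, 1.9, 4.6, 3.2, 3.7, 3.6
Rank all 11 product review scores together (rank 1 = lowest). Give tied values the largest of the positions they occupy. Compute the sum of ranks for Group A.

23

Sorted (ascending): 1.9, 2.4, 2.8, 3, 3.2, 3.5, 3.6, 3.7, 4.2, 4.2, 4.6
The 2 values of 4.2 occupy positions 9–10 → each gets rank 10.
Group A values → pooled ranks: 3.5→6, 4.2→10, 2.8→3, 3→4
Rank sum = 6 + 10 + 3 + 4 = 23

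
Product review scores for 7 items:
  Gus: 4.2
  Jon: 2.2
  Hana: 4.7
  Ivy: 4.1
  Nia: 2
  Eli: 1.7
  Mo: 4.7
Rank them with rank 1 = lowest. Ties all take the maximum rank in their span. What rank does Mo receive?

7

Sorted (ascending): 1.7, 2, 2.2, 4.1, 4.2, 4.7, 4.7
The 2 values of 4.7 occupy positions 6–7 → each gets rank 7.
Mo has value 4.7 → rank 7.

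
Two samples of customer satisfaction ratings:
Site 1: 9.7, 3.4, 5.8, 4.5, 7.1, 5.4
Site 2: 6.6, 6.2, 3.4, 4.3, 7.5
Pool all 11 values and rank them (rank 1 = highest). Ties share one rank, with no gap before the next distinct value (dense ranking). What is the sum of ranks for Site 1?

Sorted (descending): 9.7, 7.5, 7.1, 6.6, 6.2, 5.8, 5.4, 4.5, 4.3, 3.4, 3.4
The 2 values of 3.4 share dense rank 10.
Remaining distinct values take the next consecutive integers.
Site 1 values → pooled ranks: 9.7→1, 3.4→10, 5.8→6, 4.5→8, 7.1→3, 5.4→7
Rank sum = 1 + 10 + 6 + 8 + 3 + 7 = 35

35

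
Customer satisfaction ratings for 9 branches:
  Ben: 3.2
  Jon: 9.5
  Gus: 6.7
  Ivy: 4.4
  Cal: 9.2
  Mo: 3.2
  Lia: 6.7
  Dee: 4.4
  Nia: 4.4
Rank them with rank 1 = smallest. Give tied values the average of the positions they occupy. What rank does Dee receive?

Sorted (ascending): 3.2, 3.2, 4.4, 4.4, 4.4, 6.7, 6.7, 9.2, 9.5
The 2 values of 3.2 occupy positions 1–2 → average rank (1+2)/2 = 1.5.
The 3 values of 4.4 occupy positions 3–5 → average rank 4.
The 2 values of 6.7 occupy positions 6–7 → average rank (6+7)/2 = 6.5.
Dee has value 4.4 → rank 4.

4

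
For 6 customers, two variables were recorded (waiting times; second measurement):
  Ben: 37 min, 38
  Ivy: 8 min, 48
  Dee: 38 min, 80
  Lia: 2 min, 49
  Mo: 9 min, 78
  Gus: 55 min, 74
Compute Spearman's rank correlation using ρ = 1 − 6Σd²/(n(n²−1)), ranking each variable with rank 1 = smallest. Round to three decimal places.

0.371

Ranks of variable 1: 4, 2, 5, 1, 3, 6
Ranks of variable 2: 1, 2, 6, 3, 5, 4
d = r₁ − r₂: 3, 0, -1, -2, -2, 2
d²: 9, 0, 1, 4, 4, 4; Σd² = 22
ρ = 1 − 6·22/(6·35) = 1 − 132/210 = 0.371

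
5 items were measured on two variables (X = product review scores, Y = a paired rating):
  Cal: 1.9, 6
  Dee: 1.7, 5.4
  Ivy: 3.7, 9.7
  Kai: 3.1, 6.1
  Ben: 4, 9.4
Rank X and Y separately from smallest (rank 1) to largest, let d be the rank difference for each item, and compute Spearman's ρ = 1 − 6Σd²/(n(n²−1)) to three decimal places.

0.900

Ranks of variable 1: 2, 1, 4, 3, 5
Ranks of variable 2: 2, 1, 5, 3, 4
d = r₁ − r₂: 0, 0, -1, 0, 1
d²: 0, 0, 1, 0, 1; Σd² = 2
ρ = 1 − 6·2/(5·24) = 1 − 12/120 = 0.900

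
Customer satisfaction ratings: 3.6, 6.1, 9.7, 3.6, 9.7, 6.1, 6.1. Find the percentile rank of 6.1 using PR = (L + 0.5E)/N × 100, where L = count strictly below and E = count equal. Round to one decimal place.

50.0

N = 7.
Strictly below 6.1: 2. Equal to 6.1: 3.
PR = (2 + 0.5·3)/7 × 100 = 50.0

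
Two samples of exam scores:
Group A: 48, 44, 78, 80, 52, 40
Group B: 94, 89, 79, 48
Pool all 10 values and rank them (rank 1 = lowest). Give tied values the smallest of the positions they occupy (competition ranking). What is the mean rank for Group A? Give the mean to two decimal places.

Sorted (ascending): 40, 44, 48, 48, 52, 78, 79, 80, 89, 94
The 2 values of 48 occupy positions 3–4 → each gets rank 3.
Group A values → pooled ranks: 48→3, 44→2, 78→6, 80→8, 52→5, 40→1
Mean rank = (3 + 2 + 6 + 8 + 5 + 1) / 6 = 4.17

4.17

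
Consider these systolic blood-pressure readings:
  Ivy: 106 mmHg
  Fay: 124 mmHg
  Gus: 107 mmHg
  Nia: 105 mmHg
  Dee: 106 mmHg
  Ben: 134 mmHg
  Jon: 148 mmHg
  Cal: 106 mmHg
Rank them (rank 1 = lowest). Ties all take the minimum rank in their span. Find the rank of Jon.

8

Sorted (ascending): 105, 106, 106, 106, 107, 124, 134, 148
The 3 values of 106 occupy positions 2–4 → each gets rank 2.
Jon has value 148 mmHg → rank 8.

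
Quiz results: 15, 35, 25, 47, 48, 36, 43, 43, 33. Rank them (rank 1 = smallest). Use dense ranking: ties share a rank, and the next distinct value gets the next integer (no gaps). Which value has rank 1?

Sorted (ascending): 15, 25, 33, 35, 36, 43, 43, 47, 48
The 2 values of 43 share dense rank 6.
Remaining distinct values take the next consecutive integers.
Rank 1 → value 15.

15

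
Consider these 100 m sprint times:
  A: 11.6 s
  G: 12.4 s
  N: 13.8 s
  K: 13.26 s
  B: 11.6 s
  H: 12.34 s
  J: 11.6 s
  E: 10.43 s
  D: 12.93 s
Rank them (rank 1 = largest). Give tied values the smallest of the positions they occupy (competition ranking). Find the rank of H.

Sorted (descending): 13.8, 13.26, 12.93, 12.4, 12.34, 11.6, 11.6, 11.6, 10.43
The 3 values of 11.6 occupy positions 6–8 → each gets rank 6.
H has value 12.34 s → rank 5.

5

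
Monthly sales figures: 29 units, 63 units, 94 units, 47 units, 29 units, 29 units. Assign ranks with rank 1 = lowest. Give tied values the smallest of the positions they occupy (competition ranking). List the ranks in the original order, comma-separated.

Sorted (ascending): 29, 29, 29, 47, 63, 94
The 3 values of 29 occupy positions 1–3 → each gets rank 1.

1, 5, 6, 4, 1, 1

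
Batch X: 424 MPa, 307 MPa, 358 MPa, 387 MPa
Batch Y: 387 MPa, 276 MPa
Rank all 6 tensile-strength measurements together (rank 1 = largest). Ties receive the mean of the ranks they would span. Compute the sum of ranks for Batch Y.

8.5

Sorted (descending): 424, 387, 387, 358, 307, 276
The 2 values of 387 occupy positions 2–3 → average rank (2+3)/2 = 2.5.
Batch Y values → pooled ranks: 387→2.5, 276→6
Rank sum = 2.5 + 6 = 8.5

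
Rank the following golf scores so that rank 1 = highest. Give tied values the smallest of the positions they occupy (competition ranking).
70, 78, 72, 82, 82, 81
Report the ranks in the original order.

Sorted (descending): 82, 82, 81, 78, 72, 70
The 2 values of 82 occupy positions 1–2 → each gets rank 1.

6, 4, 5, 1, 1, 3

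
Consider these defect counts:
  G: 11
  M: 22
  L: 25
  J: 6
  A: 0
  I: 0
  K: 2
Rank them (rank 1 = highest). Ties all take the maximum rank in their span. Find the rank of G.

Sorted (descending): 25, 22, 11, 6, 2, 0, 0
The 2 values of 0 occupy positions 6–7 → each gets rank 7.
G has value 11 → rank 3.

3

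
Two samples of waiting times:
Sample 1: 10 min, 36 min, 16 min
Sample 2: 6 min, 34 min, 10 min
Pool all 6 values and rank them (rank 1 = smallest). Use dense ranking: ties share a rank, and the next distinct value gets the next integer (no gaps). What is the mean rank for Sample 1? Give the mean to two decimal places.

Sorted (ascending): 6, 10, 10, 16, 34, 36
The 2 values of 10 share dense rank 2.
Remaining distinct values take the next consecutive integers.
Sample 1 values → pooled ranks: 10→2, 36→5, 16→3
Mean rank = (2 + 5 + 3) / 3 = 3.33

3.33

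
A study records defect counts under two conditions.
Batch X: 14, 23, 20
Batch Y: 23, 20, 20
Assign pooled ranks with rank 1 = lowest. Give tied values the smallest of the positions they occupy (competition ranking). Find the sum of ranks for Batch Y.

Sorted (ascending): 14, 20, 20, 20, 23, 23
The 3 values of 20 occupy positions 2–4 → each gets rank 2.
The 2 values of 23 occupy positions 5–6 → each gets rank 5.
Batch Y values → pooled ranks: 23→5, 20→2, 20→2
Rank sum = 5 + 2 + 2 = 9

9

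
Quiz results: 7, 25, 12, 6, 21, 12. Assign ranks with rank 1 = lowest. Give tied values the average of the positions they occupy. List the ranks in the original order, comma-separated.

Sorted (ascending): 6, 7, 12, 12, 21, 25
The 2 values of 12 occupy positions 3–4 → average rank (3+4)/2 = 3.5.

2, 6, 3.5, 1, 5, 3.5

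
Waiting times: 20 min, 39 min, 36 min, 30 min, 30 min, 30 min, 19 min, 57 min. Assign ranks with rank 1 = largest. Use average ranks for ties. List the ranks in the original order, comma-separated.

7, 2, 3, 5, 5, 5, 8, 1

Sorted (descending): 57, 39, 36, 30, 30, 30, 20, 19
The 3 values of 30 occupy positions 4–6 → average rank 5.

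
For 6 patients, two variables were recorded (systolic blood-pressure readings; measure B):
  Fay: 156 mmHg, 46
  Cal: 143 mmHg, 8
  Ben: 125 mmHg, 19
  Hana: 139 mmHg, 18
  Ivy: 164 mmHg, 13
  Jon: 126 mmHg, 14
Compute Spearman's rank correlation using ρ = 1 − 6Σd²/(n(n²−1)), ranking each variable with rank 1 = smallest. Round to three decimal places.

-0.257

Ranks of variable 1: 5, 4, 1, 3, 6, 2
Ranks of variable 2: 6, 1, 5, 4, 2, 3
d = r₁ − r₂: -1, 3, -4, -1, 4, -1
d²: 1, 9, 16, 1, 16, 1; Σd² = 44
ρ = 1 − 6·44/(6·35) = 1 − 264/210 = -0.257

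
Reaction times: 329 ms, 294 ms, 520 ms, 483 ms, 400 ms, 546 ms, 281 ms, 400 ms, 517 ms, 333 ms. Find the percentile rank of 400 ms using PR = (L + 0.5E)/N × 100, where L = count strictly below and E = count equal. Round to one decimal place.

N = 10.
Strictly below 400: 4. Equal to 400: 2.
PR = (4 + 0.5·2)/10 × 100 = 50.0

50.0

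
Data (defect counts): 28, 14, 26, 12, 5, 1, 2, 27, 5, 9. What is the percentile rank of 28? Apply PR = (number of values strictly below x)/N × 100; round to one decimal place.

N = 10.
Strictly below 28: 9. Equal to 28: 1.
PR = 9/10 × 100 = 90.0

90.0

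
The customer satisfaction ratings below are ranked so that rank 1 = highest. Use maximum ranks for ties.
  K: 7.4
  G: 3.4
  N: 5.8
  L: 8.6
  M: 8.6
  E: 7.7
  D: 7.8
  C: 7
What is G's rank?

Sorted (descending): 8.6, 8.6, 7.8, 7.7, 7.4, 7, 5.8, 3.4
The 2 values of 8.6 occupy positions 1–2 → each gets rank 2.
G has value 3.4 → rank 8.

8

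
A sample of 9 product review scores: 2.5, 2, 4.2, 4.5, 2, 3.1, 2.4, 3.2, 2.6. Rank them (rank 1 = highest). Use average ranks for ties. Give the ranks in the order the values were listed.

6, 8.5, 2, 1, 8.5, 4, 7, 3, 5

Sorted (descending): 4.5, 4.2, 3.2, 3.1, 2.6, 2.5, 2.4, 2, 2
The 2 values of 2 occupy positions 8–9 → average rank (8+9)/2 = 8.5.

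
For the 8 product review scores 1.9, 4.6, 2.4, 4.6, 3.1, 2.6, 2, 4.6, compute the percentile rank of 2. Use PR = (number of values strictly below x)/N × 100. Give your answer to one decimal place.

N = 8.
Strictly below 2: 1. Equal to 2: 1.
PR = 1/8 × 100 = 12.5

12.5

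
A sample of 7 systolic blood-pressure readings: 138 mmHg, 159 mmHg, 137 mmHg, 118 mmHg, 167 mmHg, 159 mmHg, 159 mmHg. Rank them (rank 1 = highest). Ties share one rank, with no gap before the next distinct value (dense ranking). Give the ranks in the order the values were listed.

3, 2, 4, 5, 1, 2, 2

Sorted (descending): 167, 159, 159, 159, 138, 137, 118
The 3 values of 159 share dense rank 2.
Remaining distinct values take the next consecutive integers.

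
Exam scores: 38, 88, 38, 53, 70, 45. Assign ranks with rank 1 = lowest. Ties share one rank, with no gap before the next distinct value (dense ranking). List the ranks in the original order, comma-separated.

1, 5, 1, 3, 4, 2

Sorted (ascending): 38, 38, 45, 53, 70, 88
The 2 values of 38 share dense rank 1.
Remaining distinct values take the next consecutive integers.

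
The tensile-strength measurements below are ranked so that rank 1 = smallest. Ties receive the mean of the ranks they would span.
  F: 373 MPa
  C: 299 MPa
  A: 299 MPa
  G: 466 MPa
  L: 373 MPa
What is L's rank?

Sorted (ascending): 299, 299, 373, 373, 466
The 2 values of 299 occupy positions 1–2 → average rank (1+2)/2 = 1.5.
The 2 values of 373 occupy positions 3–4 → average rank (3+4)/2 = 3.5.
L has value 373 MPa → rank 3.5.

3.5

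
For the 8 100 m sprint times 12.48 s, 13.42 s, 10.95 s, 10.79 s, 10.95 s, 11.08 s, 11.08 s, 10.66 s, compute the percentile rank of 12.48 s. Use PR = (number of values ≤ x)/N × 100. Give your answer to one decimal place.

87.5

N = 8.
Strictly below 12.48: 6. Equal to 12.48: 1.
PR = 7/8 × 100 = 87.5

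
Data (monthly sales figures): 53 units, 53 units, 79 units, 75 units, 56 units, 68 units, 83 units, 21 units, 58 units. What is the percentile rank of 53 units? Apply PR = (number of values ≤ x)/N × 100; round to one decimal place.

33.3

N = 9.
Strictly below 53: 1. Equal to 53: 2.
PR = 3/9 × 100 = 33.3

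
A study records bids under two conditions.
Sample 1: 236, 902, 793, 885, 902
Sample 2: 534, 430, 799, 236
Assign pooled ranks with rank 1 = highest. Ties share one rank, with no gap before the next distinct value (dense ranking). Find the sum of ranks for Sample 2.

Sorted (descending): 902, 902, 885, 799, 793, 534, 430, 236, 236
The 2 values of 902 share dense rank 1.
The 2 values of 236 share dense rank 7.
Remaining distinct values take the next consecutive integers.
Sample 2 values → pooled ranks: 534→5, 430→6, 799→3, 236→7
Rank sum = 5 + 6 + 3 + 7 = 21

21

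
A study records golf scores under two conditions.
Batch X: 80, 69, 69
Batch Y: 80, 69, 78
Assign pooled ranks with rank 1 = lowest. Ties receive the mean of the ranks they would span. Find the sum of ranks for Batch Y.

Sorted (ascending): 69, 69, 69, 78, 80, 80
The 3 values of 69 occupy positions 1–3 → average rank 2.
The 2 values of 80 occupy positions 5–6 → average rank (5+6)/2 = 5.5.
Batch Y values → pooled ranks: 80→5.5, 69→2, 78→4
Rank sum = 5.5 + 2 + 4 = 11.5

11.5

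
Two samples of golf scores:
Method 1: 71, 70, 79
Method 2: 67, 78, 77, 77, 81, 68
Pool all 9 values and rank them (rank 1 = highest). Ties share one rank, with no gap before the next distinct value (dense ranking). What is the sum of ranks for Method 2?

Sorted (descending): 81, 79, 78, 77, 77, 71, 70, 68, 67
The 2 values of 77 share dense rank 4.
Remaining distinct values take the next consecutive integers.
Method 2 values → pooled ranks: 67→8, 78→3, 77→4, 77→4, 81→1, 68→7
Rank sum = 8 + 3 + 4 + 4 + 1 + 7 = 27

27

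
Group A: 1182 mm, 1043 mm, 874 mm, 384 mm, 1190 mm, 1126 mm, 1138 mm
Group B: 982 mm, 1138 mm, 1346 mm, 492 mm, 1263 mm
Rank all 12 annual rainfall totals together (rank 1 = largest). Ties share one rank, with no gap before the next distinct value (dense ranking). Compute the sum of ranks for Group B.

26

Sorted (descending): 1346, 1263, 1190, 1182, 1138, 1138, 1126, 1043, 982, 874, 492, 384
The 2 values of 1138 share dense rank 5.
Remaining distinct values take the next consecutive integers.
Group B values → pooled ranks: 982→8, 1138→5, 1346→1, 492→10, 1263→2
Rank sum = 8 + 5 + 1 + 10 + 2 = 26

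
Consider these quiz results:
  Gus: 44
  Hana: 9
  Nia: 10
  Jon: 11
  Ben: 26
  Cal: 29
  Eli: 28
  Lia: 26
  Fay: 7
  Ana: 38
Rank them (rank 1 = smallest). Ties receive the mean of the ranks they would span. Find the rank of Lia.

Sorted (ascending): 7, 9, 10, 11, 26, 26, 28, 29, 38, 44
The 2 values of 26 occupy positions 5–6 → average rank (5+6)/2 = 5.5.
Lia has value 26 → rank 5.5.

5.5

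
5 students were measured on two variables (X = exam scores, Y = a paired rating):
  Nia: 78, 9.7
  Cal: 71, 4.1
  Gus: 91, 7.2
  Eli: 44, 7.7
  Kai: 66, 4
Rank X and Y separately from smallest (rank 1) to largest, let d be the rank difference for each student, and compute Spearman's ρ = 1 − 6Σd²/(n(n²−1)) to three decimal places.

Ranks of variable 1: 4, 3, 5, 1, 2
Ranks of variable 2: 5, 2, 3, 4, 1
d = r₁ − r₂: -1, 1, 2, -3, 1
d²: 1, 1, 4, 9, 1; Σd² = 16
ρ = 1 − 6·16/(5·24) = 1 − 96/120 = 0.200

0.200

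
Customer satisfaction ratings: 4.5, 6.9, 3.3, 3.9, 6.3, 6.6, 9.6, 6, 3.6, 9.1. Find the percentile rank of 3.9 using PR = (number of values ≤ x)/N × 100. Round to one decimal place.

30.0

N = 10.
Strictly below 3.9: 2. Equal to 3.9: 1.
PR = 3/10 × 100 = 30.0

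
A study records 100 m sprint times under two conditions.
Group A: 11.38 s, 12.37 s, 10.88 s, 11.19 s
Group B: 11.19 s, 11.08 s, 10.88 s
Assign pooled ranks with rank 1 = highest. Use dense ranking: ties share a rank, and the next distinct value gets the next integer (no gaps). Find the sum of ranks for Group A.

11

Sorted (descending): 12.37, 11.38, 11.19, 11.19, 11.08, 10.88, 10.88
The 2 values of 11.19 share dense rank 3.
The 2 values of 10.88 share dense rank 5.
Remaining distinct values take the next consecutive integers.
Group A values → pooled ranks: 11.38→2, 12.37→1, 10.88→5, 11.19→3
Rank sum = 2 + 1 + 5 + 3 = 11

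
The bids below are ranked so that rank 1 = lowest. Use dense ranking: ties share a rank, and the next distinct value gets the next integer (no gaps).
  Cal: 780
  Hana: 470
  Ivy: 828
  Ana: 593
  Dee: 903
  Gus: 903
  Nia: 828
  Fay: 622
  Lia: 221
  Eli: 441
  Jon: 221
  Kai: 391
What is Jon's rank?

1

Sorted (ascending): 221, 221, 391, 441, 470, 593, 622, 780, 828, 828, 903, 903
The 2 values of 221 share dense rank 1.
The 2 values of 828 share dense rank 8.
The 2 values of 903 share dense rank 9.
Remaining distinct values take the next consecutive integers.
Jon has value 221 → rank 1.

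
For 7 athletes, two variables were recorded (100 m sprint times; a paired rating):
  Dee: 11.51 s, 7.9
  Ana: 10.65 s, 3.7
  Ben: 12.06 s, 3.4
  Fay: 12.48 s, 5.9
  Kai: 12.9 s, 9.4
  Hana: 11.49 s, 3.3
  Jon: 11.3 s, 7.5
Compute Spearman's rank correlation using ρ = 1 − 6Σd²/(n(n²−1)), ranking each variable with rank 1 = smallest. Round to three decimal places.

Ranks of variable 1: 4, 1, 5, 6, 7, 3, 2
Ranks of variable 2: 6, 3, 2, 4, 7, 1, 5
d = r₁ − r₂: -2, -2, 3, 2, 0, 2, -3
d²: 4, 4, 9, 4, 0, 4, 9; Σd² = 34
ρ = 1 − 6·34/(7·48) = 1 − 204/336 = 0.393

0.393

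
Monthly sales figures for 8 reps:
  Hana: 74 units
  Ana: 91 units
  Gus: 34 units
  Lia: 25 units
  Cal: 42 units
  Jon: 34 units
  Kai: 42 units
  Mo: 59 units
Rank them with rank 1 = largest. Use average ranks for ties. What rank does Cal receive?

Sorted (descending): 91, 74, 59, 42, 42, 34, 34, 25
The 2 values of 42 occupy positions 4–5 → average rank (4+5)/2 = 4.5.
The 2 values of 34 occupy positions 6–7 → average rank (6+7)/2 = 6.5.
Cal has value 42 units → rank 4.5.

4.5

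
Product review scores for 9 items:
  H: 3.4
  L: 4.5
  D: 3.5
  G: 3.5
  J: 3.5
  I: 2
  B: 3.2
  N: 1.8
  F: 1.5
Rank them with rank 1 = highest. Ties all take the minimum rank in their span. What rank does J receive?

Sorted (descending): 4.5, 3.5, 3.5, 3.5, 3.4, 3.2, 2, 1.8, 1.5
The 3 values of 3.5 occupy positions 2–4 → each gets rank 2.
J has value 3.5 → rank 2.

2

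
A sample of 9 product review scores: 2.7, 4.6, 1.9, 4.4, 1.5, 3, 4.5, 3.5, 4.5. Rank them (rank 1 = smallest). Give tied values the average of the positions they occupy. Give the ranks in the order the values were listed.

3, 9, 2, 6, 1, 4, 7.5, 5, 7.5

Sorted (ascending): 1.5, 1.9, 2.7, 3, 3.5, 4.4, 4.5, 4.5, 4.6
The 2 values of 4.5 occupy positions 7–8 → average rank (7+8)/2 = 7.5.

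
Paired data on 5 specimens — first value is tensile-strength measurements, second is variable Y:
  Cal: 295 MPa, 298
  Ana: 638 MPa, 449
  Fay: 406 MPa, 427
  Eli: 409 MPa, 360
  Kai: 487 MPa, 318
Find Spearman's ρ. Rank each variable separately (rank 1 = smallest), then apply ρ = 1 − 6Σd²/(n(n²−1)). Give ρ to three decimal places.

Ranks of variable 1: 1, 5, 2, 3, 4
Ranks of variable 2: 1, 5, 4, 3, 2
d = r₁ − r₂: 0, 0, -2, 0, 2
d²: 0, 0, 4, 0, 4; Σd² = 8
ρ = 1 − 6·8/(5·24) = 1 − 48/120 = 0.600

0.600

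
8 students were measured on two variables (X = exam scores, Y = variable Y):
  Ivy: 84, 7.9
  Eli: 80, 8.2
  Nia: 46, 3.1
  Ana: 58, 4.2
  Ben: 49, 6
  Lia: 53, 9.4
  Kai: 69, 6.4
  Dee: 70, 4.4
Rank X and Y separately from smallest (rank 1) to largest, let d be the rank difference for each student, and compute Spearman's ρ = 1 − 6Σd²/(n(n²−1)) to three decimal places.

Ranks of variable 1: 8, 7, 1, 4, 2, 3, 5, 6
Ranks of variable 2: 6, 7, 1, 2, 4, 8, 5, 3
d = r₁ − r₂: 2, 0, 0, 2, -2, -5, 0, 3
d²: 4, 0, 0, 4, 4, 25, 0, 9; Σd² = 46
ρ = 1 − 6·46/(8·63) = 1 − 276/504 = 0.452

0.452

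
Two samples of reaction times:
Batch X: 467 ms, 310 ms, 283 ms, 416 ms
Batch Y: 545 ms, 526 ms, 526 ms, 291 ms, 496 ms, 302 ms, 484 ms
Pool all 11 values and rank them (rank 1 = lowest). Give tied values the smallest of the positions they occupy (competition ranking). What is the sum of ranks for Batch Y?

Sorted (ascending): 283, 291, 302, 310, 416, 467, 484, 496, 526, 526, 545
The 2 values of 526 occupy positions 9–10 → each gets rank 9.
Batch Y values → pooled ranks: 545→11, 526→9, 526→9, 291→2, 496→8, 302→3, 484→7
Rank sum = 11 + 9 + 9 + 2 + 8 + 3 + 7 = 49

49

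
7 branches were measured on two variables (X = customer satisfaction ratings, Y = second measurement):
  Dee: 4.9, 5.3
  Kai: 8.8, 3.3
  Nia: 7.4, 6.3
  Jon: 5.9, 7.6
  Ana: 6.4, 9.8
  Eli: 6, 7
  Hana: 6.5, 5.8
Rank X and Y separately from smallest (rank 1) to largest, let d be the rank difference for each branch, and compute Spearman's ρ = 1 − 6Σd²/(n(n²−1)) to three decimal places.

Ranks of variable 1: 1, 7, 6, 2, 4, 3, 5
Ranks of variable 2: 2, 1, 4, 6, 7, 5, 3
d = r₁ − r₂: -1, 6, 2, -4, -3, -2, 2
d²: 1, 36, 4, 16, 9, 4, 4; Σd² = 74
ρ = 1 − 6·74/(7·48) = 1 − 444/336 = -0.321

-0.321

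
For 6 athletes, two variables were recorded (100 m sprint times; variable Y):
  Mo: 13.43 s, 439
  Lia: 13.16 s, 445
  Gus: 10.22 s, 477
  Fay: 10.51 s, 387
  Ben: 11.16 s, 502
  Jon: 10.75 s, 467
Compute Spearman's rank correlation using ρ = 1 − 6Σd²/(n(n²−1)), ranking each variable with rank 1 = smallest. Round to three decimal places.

Ranks of variable 1: 6, 5, 1, 2, 4, 3
Ranks of variable 2: 2, 3, 5, 1, 6, 4
d = r₁ − r₂: 4, 2, -4, 1, -2, -1
d²: 16, 4, 16, 1, 4, 1; Σd² = 42
ρ = 1 − 6·42/(6·35) = 1 − 252/210 = -0.200

-0.200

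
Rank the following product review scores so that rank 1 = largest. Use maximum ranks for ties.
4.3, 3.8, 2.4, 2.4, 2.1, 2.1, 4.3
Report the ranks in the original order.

2, 3, 5, 5, 7, 7, 2

Sorted (descending): 4.3, 4.3, 3.8, 2.4, 2.4, 2.1, 2.1
The 2 values of 4.3 occupy positions 1–2 → each gets rank 2.
The 2 values of 2.4 occupy positions 4–5 → each gets rank 5.
The 2 values of 2.1 occupy positions 6–7 → each gets rank 7.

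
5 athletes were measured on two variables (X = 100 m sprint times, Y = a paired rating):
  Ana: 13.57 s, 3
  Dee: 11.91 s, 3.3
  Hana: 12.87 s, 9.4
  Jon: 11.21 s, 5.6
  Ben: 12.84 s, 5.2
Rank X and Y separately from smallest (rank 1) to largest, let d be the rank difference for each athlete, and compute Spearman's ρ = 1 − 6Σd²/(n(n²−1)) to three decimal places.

-0.300

Ranks of variable 1: 5, 2, 4, 1, 3
Ranks of variable 2: 1, 2, 5, 4, 3
d = r₁ − r₂: 4, 0, -1, -3, 0
d²: 16, 0, 1, 9, 0; Σd² = 26
ρ = 1 − 6·26/(5·24) = 1 − 156/120 = -0.300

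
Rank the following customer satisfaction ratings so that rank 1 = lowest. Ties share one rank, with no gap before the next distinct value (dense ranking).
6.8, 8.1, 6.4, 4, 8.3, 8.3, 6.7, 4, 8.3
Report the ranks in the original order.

Sorted (ascending): 4, 4, 6.4, 6.7, 6.8, 8.1, 8.3, 8.3, 8.3
The 2 values of 4 share dense rank 1.
The 3 values of 8.3 share dense rank 6.
Remaining distinct values take the next consecutive integers.

4, 5, 2, 1, 6, 6, 3, 1, 6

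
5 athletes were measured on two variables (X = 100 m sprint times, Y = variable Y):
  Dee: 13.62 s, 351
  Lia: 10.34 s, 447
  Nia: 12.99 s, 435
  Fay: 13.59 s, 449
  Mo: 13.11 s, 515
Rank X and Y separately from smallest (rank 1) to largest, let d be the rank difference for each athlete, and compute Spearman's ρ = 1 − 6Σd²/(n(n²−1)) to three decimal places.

-0.200

Ranks of variable 1: 5, 1, 2, 4, 3
Ranks of variable 2: 1, 3, 2, 4, 5
d = r₁ − r₂: 4, -2, 0, 0, -2
d²: 16, 4, 0, 0, 4; Σd² = 24
ρ = 1 − 6·24/(5·24) = 1 − 144/120 = -0.200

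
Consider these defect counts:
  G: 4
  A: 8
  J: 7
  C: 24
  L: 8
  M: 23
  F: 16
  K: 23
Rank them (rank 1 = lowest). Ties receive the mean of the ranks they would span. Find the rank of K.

Sorted (ascending): 4, 7, 8, 8, 16, 23, 23, 24
The 2 values of 8 occupy positions 3–4 → average rank (3+4)/2 = 3.5.
The 2 values of 23 occupy positions 6–7 → average rank (6+7)/2 = 6.5.
K has value 23 → rank 6.5.

6.5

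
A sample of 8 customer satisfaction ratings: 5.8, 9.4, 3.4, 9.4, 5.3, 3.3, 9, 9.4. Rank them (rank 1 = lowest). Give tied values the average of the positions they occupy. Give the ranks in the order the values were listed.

Sorted (ascending): 3.3, 3.4, 5.3, 5.8, 9, 9.4, 9.4, 9.4
The 3 values of 9.4 occupy positions 6–8 → average rank 7.

4, 7, 2, 7, 3, 1, 5, 7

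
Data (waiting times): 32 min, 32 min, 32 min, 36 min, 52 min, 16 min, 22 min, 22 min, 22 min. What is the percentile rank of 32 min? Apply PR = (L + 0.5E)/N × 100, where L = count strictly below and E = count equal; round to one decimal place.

N = 9.
Strictly below 32: 4. Equal to 32: 3.
PR = (4 + 0.5·3)/9 × 100 = 61.1

61.1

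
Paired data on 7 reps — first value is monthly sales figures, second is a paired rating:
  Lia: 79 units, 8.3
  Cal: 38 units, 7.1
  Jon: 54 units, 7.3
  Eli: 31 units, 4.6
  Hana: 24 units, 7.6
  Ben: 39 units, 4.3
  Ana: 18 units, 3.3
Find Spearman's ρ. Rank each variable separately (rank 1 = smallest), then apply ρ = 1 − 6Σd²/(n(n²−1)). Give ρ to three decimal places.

Ranks of variable 1: 7, 4, 6, 3, 2, 5, 1
Ranks of variable 2: 7, 4, 5, 3, 6, 2, 1
d = r₁ − r₂: 0, 0, 1, 0, -4, 3, 0
d²: 0, 0, 1, 0, 16, 9, 0; Σd² = 26
ρ = 1 − 6·26/(7·48) = 1 − 156/336 = 0.536

0.536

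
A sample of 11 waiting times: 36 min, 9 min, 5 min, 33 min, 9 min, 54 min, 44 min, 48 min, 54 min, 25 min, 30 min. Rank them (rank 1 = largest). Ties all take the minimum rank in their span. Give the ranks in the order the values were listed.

5, 9, 11, 6, 9, 1, 4, 3, 1, 8, 7

Sorted (descending): 54, 54, 48, 44, 36, 33, 30, 25, 9, 9, 5
The 2 values of 54 occupy positions 1–2 → each gets rank 1.
The 2 values of 9 occupy positions 9–10 → each gets rank 9.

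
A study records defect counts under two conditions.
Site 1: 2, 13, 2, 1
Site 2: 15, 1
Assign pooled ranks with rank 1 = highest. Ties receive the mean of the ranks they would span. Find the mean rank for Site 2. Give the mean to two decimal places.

Sorted (descending): 15, 13, 2, 2, 1, 1
The 2 values of 2 occupy positions 3–4 → average rank (3+4)/2 = 3.5.
The 2 values of 1 occupy positions 5–6 → average rank (5+6)/2 = 5.5.
Site 2 values → pooled ranks: 15→1, 1→5.5
Mean rank = (1 + 5.5) / 2 = 3.25

3.25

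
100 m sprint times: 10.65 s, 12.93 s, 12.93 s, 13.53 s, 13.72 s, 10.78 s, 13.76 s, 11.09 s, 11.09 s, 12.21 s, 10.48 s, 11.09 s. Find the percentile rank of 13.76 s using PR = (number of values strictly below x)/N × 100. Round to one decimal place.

91.7

N = 12.
Strictly below 13.76: 11. Equal to 13.76: 1.
PR = 11/12 × 100 = 91.7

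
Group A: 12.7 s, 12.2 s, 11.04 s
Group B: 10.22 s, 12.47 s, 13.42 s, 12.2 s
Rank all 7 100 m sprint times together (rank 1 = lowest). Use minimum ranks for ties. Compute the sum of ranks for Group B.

16

Sorted (ascending): 10.22, 11.04, 12.2, 12.2, 12.47, 12.7, 13.42
The 2 values of 12.2 occupy positions 3–4 → each gets rank 3.
Group B values → pooled ranks: 10.22→1, 12.47→5, 13.42→7, 12.2→3
Rank sum = 1 + 5 + 7 + 3 = 16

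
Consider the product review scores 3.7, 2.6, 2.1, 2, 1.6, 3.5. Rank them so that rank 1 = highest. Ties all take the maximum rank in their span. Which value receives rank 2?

Sorted (descending): 3.7, 3.5, 2.6, 2.1, 2, 1.6
No ties — each value takes its position as its rank.
Rank 2 → value 3.5.

3.5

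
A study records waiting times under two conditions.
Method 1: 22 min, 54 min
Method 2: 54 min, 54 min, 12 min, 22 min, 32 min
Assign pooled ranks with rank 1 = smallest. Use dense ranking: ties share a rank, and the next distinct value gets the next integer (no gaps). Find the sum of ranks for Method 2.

14

Sorted (ascending): 12, 22, 22, 32, 54, 54, 54
The 2 values of 22 share dense rank 2.
The 3 values of 54 share dense rank 4.
Remaining distinct values take the next consecutive integers.
Method 2 values → pooled ranks: 54→4, 54→4, 12→1, 22→2, 32→3
Rank sum = 4 + 4 + 1 + 2 + 3 = 14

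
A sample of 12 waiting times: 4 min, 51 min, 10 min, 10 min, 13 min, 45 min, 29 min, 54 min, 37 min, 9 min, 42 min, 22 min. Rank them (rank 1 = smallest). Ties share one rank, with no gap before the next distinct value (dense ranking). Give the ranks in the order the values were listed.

Sorted (ascending): 4, 9, 10, 10, 13, 22, 29, 37, 42, 45, 51, 54
The 2 values of 10 share dense rank 3.
Remaining distinct values take the next consecutive integers.

1, 10, 3, 3, 4, 9, 6, 11, 7, 2, 8, 5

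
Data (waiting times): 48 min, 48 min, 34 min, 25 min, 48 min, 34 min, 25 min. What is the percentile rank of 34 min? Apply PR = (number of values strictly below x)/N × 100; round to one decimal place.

N = 7.
Strictly below 34: 2. Equal to 34: 2.
PR = 2/7 × 100 = 28.6

28.6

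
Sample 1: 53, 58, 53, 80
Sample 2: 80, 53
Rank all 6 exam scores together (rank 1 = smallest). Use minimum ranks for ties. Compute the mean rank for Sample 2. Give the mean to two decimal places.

3.00

Sorted (ascending): 53, 53, 53, 58, 80, 80
The 3 values of 53 occupy positions 1–3 → each gets rank 1.
The 2 values of 80 occupy positions 5–6 → each gets rank 5.
Sample 2 values → pooled ranks: 80→5, 53→1
Mean rank = (5 + 1) / 2 = 3.00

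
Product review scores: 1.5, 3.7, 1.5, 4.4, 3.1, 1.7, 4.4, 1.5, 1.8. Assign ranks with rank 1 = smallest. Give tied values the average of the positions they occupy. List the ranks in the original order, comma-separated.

Sorted (ascending): 1.5, 1.5, 1.5, 1.7, 1.8, 3.1, 3.7, 4.4, 4.4
The 3 values of 1.5 occupy positions 1–3 → average rank 2.
The 2 values of 4.4 occupy positions 8–9 → average rank (8+9)/2 = 8.5.

2, 7, 2, 8.5, 6, 4, 8.5, 2, 5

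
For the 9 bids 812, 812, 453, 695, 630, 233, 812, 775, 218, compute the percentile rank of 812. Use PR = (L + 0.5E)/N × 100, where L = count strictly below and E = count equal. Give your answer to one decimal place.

83.3

N = 9.
Strictly below 812: 6. Equal to 812: 3.
PR = (6 + 0.5·3)/9 × 100 = 83.3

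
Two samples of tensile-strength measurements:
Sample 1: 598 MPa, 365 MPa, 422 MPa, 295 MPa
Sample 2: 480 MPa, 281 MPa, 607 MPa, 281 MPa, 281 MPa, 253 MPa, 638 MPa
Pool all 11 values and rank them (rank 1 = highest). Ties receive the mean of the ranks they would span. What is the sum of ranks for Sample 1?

Sorted (descending): 638, 607, 598, 480, 422, 365, 295, 281, 281, 281, 253
The 3 values of 281 occupy positions 8–10 → average rank 9.
Sample 1 values → pooled ranks: 598→3, 365→6, 422→5, 295→7
Rank sum = 3 + 6 + 5 + 7 = 21

21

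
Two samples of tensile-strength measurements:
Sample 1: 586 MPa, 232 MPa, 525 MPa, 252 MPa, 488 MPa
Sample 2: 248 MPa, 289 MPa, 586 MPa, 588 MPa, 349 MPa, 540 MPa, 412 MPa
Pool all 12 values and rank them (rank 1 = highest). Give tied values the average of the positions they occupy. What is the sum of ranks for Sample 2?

42.5

Sorted (descending): 588, 586, 586, 540, 525, 488, 412, 349, 289, 252, 248, 232
The 2 values of 586 occupy positions 2–3 → average rank (2+3)/2 = 2.5.
Sample 2 values → pooled ranks: 248→11, 289→9, 586→2.5, 588→1, 349→8, 540→4, 412→7
Rank sum = 11 + 9 + 2.5 + 1 + 8 + 4 + 7 = 42.5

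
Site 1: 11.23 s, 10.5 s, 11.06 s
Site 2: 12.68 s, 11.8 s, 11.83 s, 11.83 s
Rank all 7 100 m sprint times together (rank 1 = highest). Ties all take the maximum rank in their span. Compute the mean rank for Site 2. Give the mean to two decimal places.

2.75

Sorted (descending): 12.68, 11.83, 11.83, 11.8, 11.23, 11.06, 10.5
The 2 values of 11.83 occupy positions 2–3 → each gets rank 3.
Site 2 values → pooled ranks: 12.68→1, 11.8→4, 11.83→3, 11.83→3
Mean rank = (1 + 4 + 3 + 3) / 4 = 2.75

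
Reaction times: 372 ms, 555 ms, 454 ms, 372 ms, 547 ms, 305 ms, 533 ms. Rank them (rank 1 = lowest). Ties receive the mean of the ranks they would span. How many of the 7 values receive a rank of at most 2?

Sorted (ascending): 305, 372, 372, 454, 533, 547, 555
The 2 values of 372 occupy positions 2–3 → average rank (2+3)/2 = 2.5.
Ranks ≤ 2: {1} → 1 value.

1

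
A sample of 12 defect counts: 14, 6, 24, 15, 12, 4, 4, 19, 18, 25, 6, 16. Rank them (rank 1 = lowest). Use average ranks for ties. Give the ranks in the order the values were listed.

Sorted (ascending): 4, 4, 6, 6, 12, 14, 15, 16, 18, 19, 24, 25
The 2 values of 4 occupy positions 1–2 → average rank (1+2)/2 = 1.5.
The 2 values of 6 occupy positions 3–4 → average rank (3+4)/2 = 3.5.

6, 3.5, 11, 7, 5, 1.5, 1.5, 10, 9, 12, 3.5, 8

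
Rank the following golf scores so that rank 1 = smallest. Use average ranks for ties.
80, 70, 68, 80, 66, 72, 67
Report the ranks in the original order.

Sorted (ascending): 66, 67, 68, 70, 72, 80, 80
The 2 values of 80 occupy positions 6–7 → average rank (6+7)/2 = 6.5.

6.5, 4, 3, 6.5, 1, 5, 2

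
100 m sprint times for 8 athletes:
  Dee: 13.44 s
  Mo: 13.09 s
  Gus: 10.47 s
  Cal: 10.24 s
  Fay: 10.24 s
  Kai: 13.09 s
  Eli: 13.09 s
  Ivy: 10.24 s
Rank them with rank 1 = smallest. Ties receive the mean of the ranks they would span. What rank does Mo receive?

6

Sorted (ascending): 10.24, 10.24, 10.24, 10.47, 13.09, 13.09, 13.09, 13.44
The 3 values of 10.24 occupy positions 1–3 → average rank 2.
The 3 values of 13.09 occupy positions 5–7 → average rank 6.
Mo has value 13.09 s → rank 6.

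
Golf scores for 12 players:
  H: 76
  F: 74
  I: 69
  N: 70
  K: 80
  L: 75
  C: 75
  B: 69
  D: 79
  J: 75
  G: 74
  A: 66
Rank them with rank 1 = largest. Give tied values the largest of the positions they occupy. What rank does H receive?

Sorted (descending): 80, 79, 76, 75, 75, 75, 74, 74, 70, 69, 69, 66
The 3 values of 75 occupy positions 4–6 → each gets rank 6.
The 2 values of 74 occupy positions 7–8 → each gets rank 8.
The 2 values of 69 occupy positions 10–11 → each gets rank 11.
H has value 76 → rank 3.

3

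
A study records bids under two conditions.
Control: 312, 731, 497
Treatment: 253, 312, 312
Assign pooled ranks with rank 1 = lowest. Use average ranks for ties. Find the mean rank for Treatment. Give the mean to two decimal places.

2.33

Sorted (ascending): 253, 312, 312, 312, 497, 731
The 3 values of 312 occupy positions 2–4 → average rank 3.
Treatment values → pooled ranks: 253→1, 312→3, 312→3
Mean rank = (1 + 3 + 3) / 3 = 2.33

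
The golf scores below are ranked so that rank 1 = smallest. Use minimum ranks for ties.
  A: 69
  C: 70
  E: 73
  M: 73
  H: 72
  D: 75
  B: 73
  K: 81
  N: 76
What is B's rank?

4

Sorted (ascending): 69, 70, 72, 73, 73, 73, 75, 76, 81
The 3 values of 73 occupy positions 4–6 → each gets rank 4.
B has value 73 → rank 4.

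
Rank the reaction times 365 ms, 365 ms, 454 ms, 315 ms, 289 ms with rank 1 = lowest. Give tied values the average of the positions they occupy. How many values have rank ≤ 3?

2

Sorted (ascending): 289, 315, 365, 365, 454
The 2 values of 365 occupy positions 3–4 → average rank (3+4)/2 = 3.5.
Ranks ≤ 3: {1, 2} → 2 values.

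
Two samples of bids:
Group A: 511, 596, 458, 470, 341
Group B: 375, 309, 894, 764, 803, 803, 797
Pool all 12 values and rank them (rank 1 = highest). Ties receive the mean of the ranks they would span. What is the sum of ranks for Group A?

Sorted (descending): 894, 803, 803, 797, 764, 596, 511, 470, 458, 375, 341, 309
The 2 values of 803 occupy positions 2–3 → average rank (2+3)/2 = 2.5.
Group A values → pooled ranks: 511→7, 596→6, 458→9, 470→8, 341→11
Rank sum = 7 + 6 + 9 + 8 + 11 = 41

41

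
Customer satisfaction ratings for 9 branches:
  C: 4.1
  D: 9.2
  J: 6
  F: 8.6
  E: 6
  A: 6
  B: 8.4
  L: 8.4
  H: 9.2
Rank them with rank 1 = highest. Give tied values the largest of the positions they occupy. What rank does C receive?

Sorted (descending): 9.2, 9.2, 8.6, 8.4, 8.4, 6, 6, 6, 4.1
The 2 values of 9.2 occupy positions 1–2 → each gets rank 2.
The 2 values of 8.4 occupy positions 4–5 → each gets rank 5.
The 3 values of 6 occupy positions 6–8 → each gets rank 8.
C has value 4.1 → rank 9.

9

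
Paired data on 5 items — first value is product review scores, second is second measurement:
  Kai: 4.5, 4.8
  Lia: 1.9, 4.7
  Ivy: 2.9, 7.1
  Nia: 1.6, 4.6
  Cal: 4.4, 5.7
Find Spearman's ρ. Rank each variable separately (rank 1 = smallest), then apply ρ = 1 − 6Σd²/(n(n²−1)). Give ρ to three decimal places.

Ranks of variable 1: 5, 2, 3, 1, 4
Ranks of variable 2: 3, 2, 5, 1, 4
d = r₁ − r₂: 2, 0, -2, 0, 0
d²: 4, 0, 4, 0, 0; Σd² = 8
ρ = 1 − 6·8/(5·24) = 1 − 48/120 = 0.600

0.600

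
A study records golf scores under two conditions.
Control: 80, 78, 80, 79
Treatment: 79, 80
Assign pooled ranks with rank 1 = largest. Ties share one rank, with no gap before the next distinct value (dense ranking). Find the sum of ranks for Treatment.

3

Sorted (descending): 80, 80, 80, 79, 79, 78
The 3 values of 80 share dense rank 1.
The 2 values of 79 share dense rank 2.
Remaining distinct values take the next consecutive integers.
Treatment values → pooled ranks: 79→2, 80→1
Rank sum = 2 + 1 = 3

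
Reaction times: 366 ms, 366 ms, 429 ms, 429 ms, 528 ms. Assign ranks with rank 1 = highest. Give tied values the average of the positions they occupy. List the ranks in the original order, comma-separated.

Sorted (descending): 528, 429, 429, 366, 366
The 2 values of 429 occupy positions 2–3 → average rank (2+3)/2 = 2.5.
The 2 values of 366 occupy positions 4–5 → average rank (4+5)/2 = 4.5.

4.5, 4.5, 2.5, 2.5, 1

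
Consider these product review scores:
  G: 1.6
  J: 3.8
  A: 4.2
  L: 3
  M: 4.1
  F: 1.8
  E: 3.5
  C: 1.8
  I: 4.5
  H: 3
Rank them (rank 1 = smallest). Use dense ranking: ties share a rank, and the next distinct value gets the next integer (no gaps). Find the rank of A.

7

Sorted (ascending): 1.6, 1.8, 1.8, 3, 3, 3.5, 3.8, 4.1, 4.2, 4.5
The 2 values of 1.8 share dense rank 2.
The 2 values of 3 share dense rank 3.
Remaining distinct values take the next consecutive integers.
A has value 4.2 → rank 7.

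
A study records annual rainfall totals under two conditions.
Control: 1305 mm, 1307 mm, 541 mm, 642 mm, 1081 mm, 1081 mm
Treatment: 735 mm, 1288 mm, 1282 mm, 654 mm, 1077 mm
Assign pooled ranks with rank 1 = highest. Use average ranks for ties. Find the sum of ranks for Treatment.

Sorted (descending): 1307, 1305, 1288, 1282, 1081, 1081, 1077, 735, 654, 642, 541
The 2 values of 1081 occupy positions 5–6 → average rank (5+6)/2 = 5.5.
Treatment values → pooled ranks: 735→8, 1288→3, 1282→4, 654→9, 1077→7
Rank sum = 8 + 3 + 4 + 9 + 7 = 31

31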